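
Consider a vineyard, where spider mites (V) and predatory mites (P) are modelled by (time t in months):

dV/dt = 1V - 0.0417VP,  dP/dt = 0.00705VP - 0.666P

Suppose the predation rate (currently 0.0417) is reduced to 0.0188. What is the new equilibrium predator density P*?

P* ≈ 53.2

At the interior fixed point, setting dV/dt = 0 with V > 0 fixes P* = (prey growth rate)/(VP coefficient) — independent of the other coefficients.
With the change, P* = 1/0.0188 = 53.2; it rises from 24.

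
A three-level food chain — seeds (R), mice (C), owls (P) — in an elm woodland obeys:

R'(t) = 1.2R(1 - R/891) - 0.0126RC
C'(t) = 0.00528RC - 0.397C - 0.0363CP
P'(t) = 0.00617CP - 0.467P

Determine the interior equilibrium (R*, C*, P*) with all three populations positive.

From dP/dt = 0: 0.00617C* = 0.467, so C* = 75.7.
From dR/dt = 0: 1.2(1 - R*/891) = 0.0126·75.7, giving R* = 891·(1 - 0.795) = 183.
From dC/dt = 0: 0.00528·183 - 0.397 = 0.0363P*, so P* = 0.569/0.0363 = 15.7.

R* ≈ 183, C* ≈ 75.7, P* ≈ 15.7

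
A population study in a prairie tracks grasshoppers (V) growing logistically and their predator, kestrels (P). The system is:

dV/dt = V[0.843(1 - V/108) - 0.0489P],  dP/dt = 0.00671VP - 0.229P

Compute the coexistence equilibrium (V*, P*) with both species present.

From dP/dt = 0 with P > 0: 0.00671V* = 0.229, so V* = 34.1.
Substitute into dV/dt = 0: 0.843(1 - 34.1/108) = 0.0489P*.
The bracket is 0.684, giving P* = 0.577/0.0489 = 11.8.

V* ≈ 34.1, P* ≈ 11.8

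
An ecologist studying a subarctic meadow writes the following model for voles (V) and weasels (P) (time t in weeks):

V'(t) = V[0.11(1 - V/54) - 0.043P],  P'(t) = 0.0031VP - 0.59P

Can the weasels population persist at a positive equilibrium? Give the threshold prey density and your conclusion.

Threshold V = 190; K < 190, so no, the predator goes extinct.

The predator equation gives dP/dt > 0 only when V > 0.59/0.0031 = 190.
Without the predator, V → K = 54. Since 54 < 190, the predator cannot invade.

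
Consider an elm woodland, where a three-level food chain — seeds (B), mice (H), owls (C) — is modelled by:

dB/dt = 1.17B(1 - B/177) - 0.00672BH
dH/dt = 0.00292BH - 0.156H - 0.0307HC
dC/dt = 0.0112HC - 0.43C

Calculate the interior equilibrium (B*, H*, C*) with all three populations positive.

From dC/dt = 0: 0.0112H* = 0.43, so H* = 38.4.
From dB/dt = 0: 1.17(1 - B*/177) = 0.00672·38.4, giving B* = 177·(1 - 0.221) = 138.
From dH/dt = 0: 0.00292·138 - 0.156 = 0.0307C*, so C* = 0.247/0.0307 = 8.04.

B* ≈ 138, H* ≈ 38.4, C* ≈ 8.04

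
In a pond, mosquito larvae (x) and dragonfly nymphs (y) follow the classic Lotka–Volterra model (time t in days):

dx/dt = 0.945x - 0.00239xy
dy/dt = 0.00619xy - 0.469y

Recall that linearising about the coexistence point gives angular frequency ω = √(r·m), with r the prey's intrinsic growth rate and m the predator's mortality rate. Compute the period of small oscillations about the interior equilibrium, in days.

Here r = 0.945 and m = 0.469, so r·m = 0.443.
ω = √0.443 = 0.666 per day, hence T = 2π/ω ≈ 9.44 days.

T ≈ 9.44 days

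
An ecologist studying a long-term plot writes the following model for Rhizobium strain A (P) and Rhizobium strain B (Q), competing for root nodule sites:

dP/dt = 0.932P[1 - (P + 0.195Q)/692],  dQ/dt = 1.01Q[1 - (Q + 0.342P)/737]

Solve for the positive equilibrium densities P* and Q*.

P* ≈ 587, Q* ≈ 536

Setting both brackets to zero gives the nullclines P + 0.195Q = 692 and 0.342P + Q = 737.
Substituting Q = 737 - 0.342P into the first: P(1 - 0.195·0.342) = 692 - 0.195·737.
So P* = 548/0.933 = 587, and then Q* = 737 - 0.342·587 = 536.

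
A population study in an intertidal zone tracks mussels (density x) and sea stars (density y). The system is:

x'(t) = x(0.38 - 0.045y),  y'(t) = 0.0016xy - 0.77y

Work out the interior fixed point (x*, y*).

x* ≈ 481, y* ≈ 8.44

Set dy/dt = 0 with y > 0: 0.0016x - 0.77 = 0, so x* = 0.77/0.0016 = 481.
Set dx/dt = 0 with x > 0: 0.38 - 0.045y = 0, so y* = 0.38/0.045 = 8.44.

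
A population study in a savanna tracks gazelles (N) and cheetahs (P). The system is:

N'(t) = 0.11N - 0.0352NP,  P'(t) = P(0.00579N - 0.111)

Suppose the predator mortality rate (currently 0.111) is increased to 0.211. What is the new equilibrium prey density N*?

N* ≈ 36.4

At the interior fixed point, setting dP/dt = 0 with P > 0 fixes N* = (predator death rate)/(NP coefficient) — independent of the other coefficients.
With the change, N* = 0.211/0.00579 = 36.4; it rises from 19.2.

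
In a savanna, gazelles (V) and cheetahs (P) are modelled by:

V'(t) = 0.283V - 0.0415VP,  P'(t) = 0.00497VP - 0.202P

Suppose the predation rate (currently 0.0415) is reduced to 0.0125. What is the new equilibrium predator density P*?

P* ≈ 22.6

At the interior fixed point, setting dV/dt = 0 with V > 0 fixes P* = (prey growth rate)/(VP coefficient) — independent of the other coefficients.
With the change, P* = 0.283/0.0125 = 22.6; it rises from 6.82.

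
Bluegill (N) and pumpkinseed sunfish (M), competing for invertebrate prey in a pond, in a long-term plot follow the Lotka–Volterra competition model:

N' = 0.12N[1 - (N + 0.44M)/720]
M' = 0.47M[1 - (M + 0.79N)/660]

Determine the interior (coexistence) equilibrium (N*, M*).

N* ≈ 658, M* ≈ 140

Setting both brackets to zero gives the nullclines N + 0.44M = 720 and 0.79N + M = 660.
Substituting M = 660 - 0.79N into the first: N(1 - 0.44·0.79) = 720 - 0.44·660.
So N* = 430/0.652 = 658, and then M* = 660 - 0.79·658 = 140.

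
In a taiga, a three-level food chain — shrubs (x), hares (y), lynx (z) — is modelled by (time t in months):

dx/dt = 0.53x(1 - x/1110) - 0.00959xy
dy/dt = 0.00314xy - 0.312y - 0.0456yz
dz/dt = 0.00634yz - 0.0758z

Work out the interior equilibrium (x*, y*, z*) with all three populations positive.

x* ≈ 870, y* ≈ 12, z* ≈ 53.1

From dz/dt = 0: 0.00634y* = 0.0758, so y* = 12.
From dx/dt = 0: 0.53(1 - x*/1110) = 0.00959·12, giving x* = 1110·(1 - 0.216) = 870.
From dy/dt = 0: 0.00314·870 - 0.312 = 0.0456z*, so z* = 2.42/0.0456 = 53.1.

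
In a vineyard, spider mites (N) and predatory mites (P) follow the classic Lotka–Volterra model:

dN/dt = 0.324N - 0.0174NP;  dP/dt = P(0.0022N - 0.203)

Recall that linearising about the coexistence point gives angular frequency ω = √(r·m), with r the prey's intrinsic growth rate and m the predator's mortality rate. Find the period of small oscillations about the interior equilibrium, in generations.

Here r = 0.324 and m = 0.203, so r·m = 0.0658.
ω = √0.0658 = 0.256 per generation, hence T = 2π/ω ≈ 24.5 generations.

T ≈ 24.5 generations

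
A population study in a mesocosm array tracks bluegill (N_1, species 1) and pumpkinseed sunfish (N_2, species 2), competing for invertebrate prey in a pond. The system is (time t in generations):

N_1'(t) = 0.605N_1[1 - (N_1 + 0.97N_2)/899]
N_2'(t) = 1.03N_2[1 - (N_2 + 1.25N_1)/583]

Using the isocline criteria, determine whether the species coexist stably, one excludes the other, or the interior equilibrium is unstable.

Compare the nullcline intercepts: K1/α12 = 899/0.97 = 927 > K2 = 583; K2/α21 = 583/1.25 = 466 < K1 = 899.
Since the inequalities point opposite ways, species 1 can invade but species 2 cannot.

species 1 excludes species 2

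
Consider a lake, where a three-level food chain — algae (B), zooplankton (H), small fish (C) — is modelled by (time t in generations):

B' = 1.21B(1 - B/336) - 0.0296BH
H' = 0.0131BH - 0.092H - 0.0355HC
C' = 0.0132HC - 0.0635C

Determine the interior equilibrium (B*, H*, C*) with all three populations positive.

From dC/dt = 0: 0.0132H* = 0.0635, so H* = 4.81.
From dB/dt = 0: 1.21(1 - B*/336) = 0.0296·4.81, giving B* = 336·(1 - 0.118) = 296.
From dH/dt = 0: 0.0131·296 - 0.092 = 0.0355C*, so C* = 3.79/0.0355 = 107.

B* ≈ 296, H* ≈ 4.81, C* ≈ 107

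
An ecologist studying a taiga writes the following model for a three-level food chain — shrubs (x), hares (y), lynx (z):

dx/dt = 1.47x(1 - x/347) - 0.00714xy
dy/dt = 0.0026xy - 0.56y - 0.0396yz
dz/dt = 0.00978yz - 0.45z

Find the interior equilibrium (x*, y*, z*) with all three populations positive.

From dz/dt = 0: 0.00978y* = 0.45, so y* = 46.
From dx/dt = 0: 1.47(1 - x*/347) = 0.00714·46, giving x* = 347·(1 - 0.223) = 269.
From dy/dt = 0: 0.0026·269 - 0.56 = 0.0396z*, so z* = 0.141/0.0396 = 3.55.

x* ≈ 269, y* ≈ 46, z* ≈ 3.55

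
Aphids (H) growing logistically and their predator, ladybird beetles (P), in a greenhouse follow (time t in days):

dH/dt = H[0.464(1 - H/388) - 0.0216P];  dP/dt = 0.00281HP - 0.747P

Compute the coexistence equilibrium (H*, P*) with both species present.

From dP/dt = 0 with P > 0: 0.00281H* = 0.747, so H* = 266.
Substitute into dH/dt = 0: 0.464(1 - 266/388) = 0.0216P*.
The bracket is 0.315, giving P* = 0.146/0.0216 = 6.76.

H* ≈ 266, P* ≈ 6.76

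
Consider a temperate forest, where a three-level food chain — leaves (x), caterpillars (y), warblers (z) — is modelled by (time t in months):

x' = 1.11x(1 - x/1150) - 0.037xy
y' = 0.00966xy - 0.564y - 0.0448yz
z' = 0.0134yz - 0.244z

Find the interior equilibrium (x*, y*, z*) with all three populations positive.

From dz/dt = 0: 0.0134y* = 0.244, so y* = 18.2.
From dx/dt = 0: 1.11(1 - x*/1150) = 0.037·18.2, giving x* = 1150·(1 - 0.607) = 452.
From dy/dt = 0: 0.00966·452 - 0.564 = 0.0448z*, so z* = 3.8/0.0448 = 84.9.

x* ≈ 452, y* ≈ 18.2, z* ≈ 84.9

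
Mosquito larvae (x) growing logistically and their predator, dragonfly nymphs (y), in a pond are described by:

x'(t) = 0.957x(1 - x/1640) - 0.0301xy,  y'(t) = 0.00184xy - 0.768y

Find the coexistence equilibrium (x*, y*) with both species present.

From dy/dt = 0 with y > 0: 0.00184x* = 0.768, so x* = 417.
Substitute into dx/dt = 0: 0.957(1 - 417/1640) = 0.0301y*.
The bracket is 0.745, giving y* = 0.713/0.0301 = 23.7.

x* ≈ 417, y* ≈ 23.7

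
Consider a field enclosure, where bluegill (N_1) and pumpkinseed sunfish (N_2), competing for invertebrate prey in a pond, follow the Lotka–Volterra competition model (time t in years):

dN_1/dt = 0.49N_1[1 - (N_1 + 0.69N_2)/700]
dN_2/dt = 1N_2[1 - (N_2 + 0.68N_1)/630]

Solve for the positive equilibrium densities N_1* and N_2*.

Setting both brackets to zero gives the nullclines N_1 + 0.69N_2 = 700 and 0.68N_1 + N_2 = 630.
Substituting N_2 = 630 - 0.68N_1 into the first: N_1(1 - 0.69·0.68) = 700 - 0.69·630.
So N_1* = 265/0.531 = 500, and then N_2* = 630 - 0.68·500 = 290.

N_1* ≈ 500, N_2* ≈ 290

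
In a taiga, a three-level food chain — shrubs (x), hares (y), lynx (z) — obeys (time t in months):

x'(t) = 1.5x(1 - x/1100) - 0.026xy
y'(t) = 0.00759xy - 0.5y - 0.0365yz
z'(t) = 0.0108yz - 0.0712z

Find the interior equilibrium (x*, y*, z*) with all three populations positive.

x* ≈ 974, y* ≈ 6.59, z* ≈ 189

From dz/dt = 0: 0.0108y* = 0.0712, so y* = 6.59.
From dx/dt = 0: 1.5(1 - x*/1100) = 0.026·6.59, giving x* = 1100·(1 - 0.114) = 974.
From dy/dt = 0: 0.00759·974 - 0.5 = 0.0365z*, so z* = 6.89/0.0365 = 189.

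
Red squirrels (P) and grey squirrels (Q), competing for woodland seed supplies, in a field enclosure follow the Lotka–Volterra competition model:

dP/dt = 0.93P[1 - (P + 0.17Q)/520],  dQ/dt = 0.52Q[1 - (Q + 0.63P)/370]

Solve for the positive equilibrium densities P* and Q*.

Setting both brackets to zero gives the nullclines P + 0.17Q = 520 and 0.63P + Q = 370.
Substituting Q = 370 - 0.63P into the first: P(1 - 0.17·0.63) = 520 - 0.17·370.
So P* = 457/0.893 = 512, and then Q* = 370 - 0.63·512 = 47.5.

P* ≈ 512, Q* ≈ 47.5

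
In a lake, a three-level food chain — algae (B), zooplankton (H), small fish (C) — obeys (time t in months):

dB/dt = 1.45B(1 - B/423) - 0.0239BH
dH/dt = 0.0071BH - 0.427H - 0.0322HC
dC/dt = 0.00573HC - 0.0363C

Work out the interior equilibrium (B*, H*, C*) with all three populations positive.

B* ≈ 379, H* ≈ 6.34, C* ≈ 70.3

From dC/dt = 0: 0.00573H* = 0.0363, so H* = 6.34.
From dB/dt = 0: 1.45(1 - B*/423) = 0.0239·6.34, giving B* = 423·(1 - 0.104) = 379.
From dH/dt = 0: 0.0071·379 - 0.427 = 0.0322C*, so C* = 2.26/0.0322 = 70.3.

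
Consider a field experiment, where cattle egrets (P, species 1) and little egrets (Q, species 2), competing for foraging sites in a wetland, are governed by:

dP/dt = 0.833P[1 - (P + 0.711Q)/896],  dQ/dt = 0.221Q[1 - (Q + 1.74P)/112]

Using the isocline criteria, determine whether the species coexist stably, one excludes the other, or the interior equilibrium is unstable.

species 1 excludes species 2

Compare the nullcline intercepts: K1/α12 = 896/0.711 = 1260 > K2 = 112; K2/α21 = 112/1.74 = 64.4 < K1 = 896.
Since the inequalities point opposite ways, species 1 can invade but species 2 cannot.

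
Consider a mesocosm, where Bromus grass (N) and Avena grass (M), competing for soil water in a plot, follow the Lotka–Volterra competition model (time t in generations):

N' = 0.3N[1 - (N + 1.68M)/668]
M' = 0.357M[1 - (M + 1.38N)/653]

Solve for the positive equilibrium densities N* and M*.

N* ≈ 325, M* ≈ 204

Setting both brackets to zero gives the nullclines N + 1.68M = 668 and 1.38N + M = 653.
Substituting M = 653 - 1.38N into the first: N(1 - 1.68·1.38) = 668 - 1.68·653.
So N* = -429/-1.32 = 325, and then M* = 653 - 1.38·325 = 204.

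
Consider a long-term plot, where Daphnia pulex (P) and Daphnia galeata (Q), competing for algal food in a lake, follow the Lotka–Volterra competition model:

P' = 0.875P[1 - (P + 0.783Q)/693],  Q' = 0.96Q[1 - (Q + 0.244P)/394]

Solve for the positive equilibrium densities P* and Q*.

Setting both brackets to zero gives the nullclines P + 0.783Q = 693 and 0.244P + Q = 394.
Substituting Q = 394 - 0.244P into the first: P(1 - 0.783·0.244) = 693 - 0.783·394.
So P* = 384/0.809 = 475, and then Q* = 394 - 0.244·475 = 278.

P* ≈ 475, Q* ≈ 278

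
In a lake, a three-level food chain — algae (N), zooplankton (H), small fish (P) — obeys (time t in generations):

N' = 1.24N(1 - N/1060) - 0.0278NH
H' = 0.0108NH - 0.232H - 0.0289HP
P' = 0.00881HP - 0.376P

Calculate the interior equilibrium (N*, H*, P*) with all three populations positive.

From dP/dt = 0: 0.00881H* = 0.376, so H* = 42.7.
From dN/dt = 0: 1.24(1 - N*/1060) = 0.0278·42.7, giving N* = 1060·(1 - 0.957) = 45.8.
From dH/dt = 0: 0.0108·45.8 - 0.232 = 0.0289P*, so P* = 0.262/0.0289 = 9.07.

N* ≈ 45.8, H* ≈ 42.7, P* ≈ 9.07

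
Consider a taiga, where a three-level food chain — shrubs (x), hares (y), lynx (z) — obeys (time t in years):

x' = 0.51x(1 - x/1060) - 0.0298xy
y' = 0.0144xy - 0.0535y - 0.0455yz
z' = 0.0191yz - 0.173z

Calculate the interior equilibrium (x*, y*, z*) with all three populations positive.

From dz/dt = 0: 0.0191y* = 0.173, so y* = 9.06.
From dx/dt = 0: 0.51(1 - x*/1060) = 0.0298·9.06, giving x* = 1060·(1 - 0.529) = 499.
From dy/dt = 0: 0.0144·499 - 0.0535 = 0.0455z*, so z* = 7.13/0.0455 = 157.

x* ≈ 499, y* ≈ 9.06, z* ≈ 157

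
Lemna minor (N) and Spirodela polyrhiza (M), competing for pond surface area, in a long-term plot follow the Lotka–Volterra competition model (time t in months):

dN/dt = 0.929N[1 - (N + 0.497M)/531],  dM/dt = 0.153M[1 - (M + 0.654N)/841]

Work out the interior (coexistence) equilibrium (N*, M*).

Setting both brackets to zero gives the nullclines N + 0.497M = 531 and 0.654N + M = 841.
Substituting M = 841 - 0.654N into the first: N(1 - 0.497·0.654) = 531 - 0.497·841.
So N* = 113/0.675 = 167, and then M* = 841 - 0.654·167 = 731.

N* ≈ 167, M* ≈ 731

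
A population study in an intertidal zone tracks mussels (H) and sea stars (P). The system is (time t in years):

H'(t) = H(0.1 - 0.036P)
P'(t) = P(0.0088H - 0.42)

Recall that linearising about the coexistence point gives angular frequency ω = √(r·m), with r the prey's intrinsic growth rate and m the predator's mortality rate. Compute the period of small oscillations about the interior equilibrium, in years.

T ≈ 30.7 years

Here r = 0.1 and m = 0.42, so r·m = 0.042.
ω = √0.042 = 0.205 per year, hence T = 2π/ω ≈ 30.7 years.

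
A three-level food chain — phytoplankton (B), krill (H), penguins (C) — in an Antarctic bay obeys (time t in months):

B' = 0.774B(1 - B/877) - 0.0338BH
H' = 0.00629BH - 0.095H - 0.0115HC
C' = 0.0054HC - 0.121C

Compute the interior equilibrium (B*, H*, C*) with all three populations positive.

From dC/dt = 0: 0.0054H* = 0.121, so H* = 22.4.
From dB/dt = 0: 0.774(1 - B*/877) = 0.0338·22.4, giving B* = 877·(1 - 0.979) = 18.8.
From dH/dt = 0: 0.00629·18.8 - 0.095 = 0.0115C*, so C* = 0.0235/0.0115 = 2.05.

B* ≈ 18.8, H* ≈ 22.4, C* ≈ 2.05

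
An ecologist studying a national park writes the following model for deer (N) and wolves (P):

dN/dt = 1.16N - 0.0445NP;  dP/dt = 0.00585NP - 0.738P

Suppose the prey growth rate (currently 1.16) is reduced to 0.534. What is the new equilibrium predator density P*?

At the interior fixed point, setting dN/dt = 0 with N > 0 fixes P* = (prey growth rate)/(NP coefficient) — independent of the other coefficients.
With the change, P* = 0.534/0.0445 = 12; it falls from 26.1.

P* ≈ 12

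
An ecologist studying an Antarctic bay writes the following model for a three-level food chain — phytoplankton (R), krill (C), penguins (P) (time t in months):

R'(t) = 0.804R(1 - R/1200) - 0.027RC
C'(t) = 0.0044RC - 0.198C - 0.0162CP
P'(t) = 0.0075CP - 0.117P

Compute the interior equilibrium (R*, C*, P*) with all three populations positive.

From dP/dt = 0: 0.0075C* = 0.117, so C* = 15.6.
From dR/dt = 0: 0.804(1 - R*/1200) = 0.027·15.6, giving R* = 1200·(1 - 0.524) = 571.
From dC/dt = 0: 0.0044·571 - 0.198 = 0.0162P*, so P* = 2.32/0.0162 = 143.

R* ≈ 571, C* ≈ 15.6, P* ≈ 143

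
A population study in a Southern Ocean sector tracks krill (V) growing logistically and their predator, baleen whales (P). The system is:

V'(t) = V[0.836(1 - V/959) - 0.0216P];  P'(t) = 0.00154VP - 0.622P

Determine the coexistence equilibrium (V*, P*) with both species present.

V* ≈ 404, P* ≈ 22.4

From dP/dt = 0 with P > 0: 0.00154V* = 0.622, so V* = 404.
Substitute into dV/dt = 0: 0.836(1 - 404/959) = 0.0216P*.
The bracket is 0.579, giving P* = 0.484/0.0216 = 22.4.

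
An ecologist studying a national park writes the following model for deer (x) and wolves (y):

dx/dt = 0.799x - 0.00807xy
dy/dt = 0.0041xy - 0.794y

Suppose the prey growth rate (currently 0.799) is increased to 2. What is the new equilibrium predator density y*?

y* ≈ 248

At the interior fixed point, setting dx/dt = 0 with x > 0 fixes y* = (prey growth rate)/(xy coefficient) — independent of the other coefficients.
With the change, y* = 2/0.00807 = 248; it rises from 99.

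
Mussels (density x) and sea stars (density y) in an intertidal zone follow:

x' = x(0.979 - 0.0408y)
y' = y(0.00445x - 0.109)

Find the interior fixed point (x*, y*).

Set dy/dt = 0 with y > 0: 0.00445x - 0.109 = 0, so x* = 0.109/0.00445 = 24.5.
Set dx/dt = 0 with x > 0: 0.979 - 0.0408y = 0, so y* = 0.979/0.0408 = 24.

x* ≈ 24.5, y* ≈ 24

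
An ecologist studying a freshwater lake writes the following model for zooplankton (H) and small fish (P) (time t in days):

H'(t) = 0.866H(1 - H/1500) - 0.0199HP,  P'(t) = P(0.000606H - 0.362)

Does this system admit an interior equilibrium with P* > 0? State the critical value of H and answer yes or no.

Threshold H = 597; K > 597, so yes, the predator persists.

The predator equation gives dP/dt > 0 only when H > 0.362/0.000606 = 597.
Without the predator, H → K = 1500. Since 1500 > 597, the predator can invade and persist.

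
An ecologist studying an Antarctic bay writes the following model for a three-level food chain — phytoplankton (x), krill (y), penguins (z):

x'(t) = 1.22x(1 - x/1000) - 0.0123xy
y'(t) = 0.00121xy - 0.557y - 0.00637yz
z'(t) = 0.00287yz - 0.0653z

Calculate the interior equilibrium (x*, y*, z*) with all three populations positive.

x* ≈ 771, y* ≈ 22.8, z* ≈ 58.9

From dz/dt = 0: 0.00287y* = 0.0653, so y* = 22.8.
From dx/dt = 0: 1.22(1 - x*/1000) = 0.0123·22.8, giving x* = 1000·(1 - 0.229) = 771.
From dy/dt = 0: 0.00121·771 - 0.557 = 0.00637z*, so z* = 0.375/0.00637 = 58.9.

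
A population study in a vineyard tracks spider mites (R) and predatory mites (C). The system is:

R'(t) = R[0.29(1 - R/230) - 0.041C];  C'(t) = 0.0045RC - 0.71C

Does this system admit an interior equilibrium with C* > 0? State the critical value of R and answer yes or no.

The predator equation gives dC/dt > 0 only when R > 0.71/0.0045 = 158.
Without the predator, R → K = 230. Since 230 > 158, the predator can invade and persist.

Threshold R = 158; K > 158, so yes, the predator persists.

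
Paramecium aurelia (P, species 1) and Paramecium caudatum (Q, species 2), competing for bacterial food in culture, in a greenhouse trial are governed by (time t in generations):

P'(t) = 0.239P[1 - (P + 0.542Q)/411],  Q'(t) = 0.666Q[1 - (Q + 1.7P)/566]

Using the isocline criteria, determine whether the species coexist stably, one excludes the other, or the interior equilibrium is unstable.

species 1 excludes species 2

Compare the nullcline intercepts: K1/α12 = 411/0.542 = 758 > K2 = 566; K2/α21 = 566/1.7 = 333 < K1 = 411.
Since the inequalities point opposite ways, species 1 can invade but species 2 cannot.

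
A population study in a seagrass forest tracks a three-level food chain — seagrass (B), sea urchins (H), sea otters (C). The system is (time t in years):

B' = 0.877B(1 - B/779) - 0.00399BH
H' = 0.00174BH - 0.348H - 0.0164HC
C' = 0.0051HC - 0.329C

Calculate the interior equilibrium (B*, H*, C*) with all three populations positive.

From dC/dt = 0: 0.0051H* = 0.329, so H* = 64.5.
From dB/dt = 0: 0.877(1 - B*/779) = 0.00399·64.5, giving B* = 779·(1 - 0.293) = 550.
From dH/dt = 0: 0.00174·550 - 0.348 = 0.0164C*, so C* = 0.61/0.0164 = 37.2.

B* ≈ 550, H* ≈ 64.5, C* ≈ 37.2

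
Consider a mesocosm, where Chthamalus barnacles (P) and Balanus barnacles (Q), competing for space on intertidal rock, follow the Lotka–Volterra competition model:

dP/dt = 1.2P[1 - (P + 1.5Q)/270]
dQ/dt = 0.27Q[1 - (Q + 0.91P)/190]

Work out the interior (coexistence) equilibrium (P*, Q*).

P* ≈ 41.1, Q* ≈ 153

Setting both brackets to zero gives the nullclines P + 1.5Q = 270 and 0.91P + Q = 190.
Substituting Q = 190 - 0.91P into the first: P(1 - 1.5·0.91) = 270 - 1.5·190.
So P* = -15/-0.365 = 41.1, and then Q* = 190 - 0.91·41.1 = 153.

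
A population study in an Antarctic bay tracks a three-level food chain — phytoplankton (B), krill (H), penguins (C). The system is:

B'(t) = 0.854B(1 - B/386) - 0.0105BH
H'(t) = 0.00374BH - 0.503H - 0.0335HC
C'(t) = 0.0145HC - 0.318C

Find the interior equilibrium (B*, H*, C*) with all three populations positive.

From dC/dt = 0: 0.0145H* = 0.318, so H* = 21.9.
From dB/dt = 0: 0.854(1 - B*/386) = 0.0105·21.9, giving B* = 386·(1 - 0.27) = 282.
From dH/dt = 0: 0.00374·282 - 0.503 = 0.0335C*, so C* = 0.551/0.0335 = 16.5.

B* ≈ 282, H* ≈ 21.9, C* ≈ 16.5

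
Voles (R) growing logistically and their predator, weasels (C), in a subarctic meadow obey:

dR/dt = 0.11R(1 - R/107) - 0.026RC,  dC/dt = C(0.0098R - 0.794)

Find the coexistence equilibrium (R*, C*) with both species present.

R* ≈ 81, C* ≈ 1.03

From dC/dt = 0 with C > 0: 0.0098R* = 0.794, so R* = 81.
Substitute into dR/dt = 0: 0.11(1 - 81/107) = 0.026C*.
The bracket is 0.243, giving C* = 0.0267/0.026 = 1.03.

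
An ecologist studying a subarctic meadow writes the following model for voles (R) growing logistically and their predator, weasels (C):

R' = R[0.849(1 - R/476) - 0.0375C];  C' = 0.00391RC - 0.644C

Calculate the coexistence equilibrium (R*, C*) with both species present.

From dC/dt = 0 with C > 0: 0.00391R* = 0.644, so R* = 165.
Substitute into dR/dt = 0: 0.849(1 - 165/476) = 0.0375C*.
The bracket is 0.654, giving C* = 0.555/0.0375 = 14.8.

R* ≈ 165, C* ≈ 14.8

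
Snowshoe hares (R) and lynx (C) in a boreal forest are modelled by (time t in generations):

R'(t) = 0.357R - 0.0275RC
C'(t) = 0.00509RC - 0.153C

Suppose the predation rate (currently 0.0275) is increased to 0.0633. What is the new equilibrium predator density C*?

C* ≈ 5.64

At the interior fixed point, setting dR/dt = 0 with R > 0 fixes C* = (prey growth rate)/(RC coefficient) — independent of the other coefficients.
With the change, C* = 0.357/0.0633 = 5.64; it falls from 13.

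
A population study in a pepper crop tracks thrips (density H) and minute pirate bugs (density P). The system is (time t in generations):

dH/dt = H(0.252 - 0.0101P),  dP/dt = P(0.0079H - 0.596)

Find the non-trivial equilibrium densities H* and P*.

H* ≈ 75.4, P* ≈ 25

Set dP/dt = 0 with P > 0: 0.0079H - 0.596 = 0, so H* = 0.596/0.0079 = 75.4.
Set dH/dt = 0 with H > 0: 0.252 - 0.0101P = 0, so P* = 0.252/0.0101 = 25.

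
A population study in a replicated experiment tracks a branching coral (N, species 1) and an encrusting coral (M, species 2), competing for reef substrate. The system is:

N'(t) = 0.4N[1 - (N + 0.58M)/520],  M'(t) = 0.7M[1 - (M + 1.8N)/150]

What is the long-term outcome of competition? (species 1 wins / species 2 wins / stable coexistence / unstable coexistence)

Compare the nullcline intercepts: K1/α12 = 520/0.58 = 897 > K2 = 150; K2/α21 = 150/1.8 = 83.3 < K1 = 520.
Since the inequalities point opposite ways, species 1 can invade but species 2 cannot.

species 1 excludes species 2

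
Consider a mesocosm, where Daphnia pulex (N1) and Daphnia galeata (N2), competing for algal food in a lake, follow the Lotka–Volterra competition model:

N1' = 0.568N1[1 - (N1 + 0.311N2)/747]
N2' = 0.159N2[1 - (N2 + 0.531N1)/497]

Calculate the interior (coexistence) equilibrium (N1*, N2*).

N1* ≈ 710, N2* ≈ 120

Setting both brackets to zero gives the nullclines N1 + 0.311N2 = 747 and 0.531N1 + N2 = 497.
Substituting N2 = 497 - 0.531N1 into the first: N1(1 - 0.311·0.531) = 747 - 0.311·497.
So N1* = 592/0.835 = 710, and then N2* = 497 - 0.531·710 = 120.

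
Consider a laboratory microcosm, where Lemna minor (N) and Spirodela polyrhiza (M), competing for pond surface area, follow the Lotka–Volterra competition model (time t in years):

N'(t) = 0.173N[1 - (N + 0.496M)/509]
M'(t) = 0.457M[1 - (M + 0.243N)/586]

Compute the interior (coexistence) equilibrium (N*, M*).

N* ≈ 248, M* ≈ 526

Setting both brackets to zero gives the nullclines N + 0.496M = 509 and 0.243N + M = 586.
Substituting M = 586 - 0.243N into the first: N(1 - 0.496·0.243) = 509 - 0.496·586.
So N* = 218/0.879 = 248, and then M* = 586 - 0.243·248 = 526.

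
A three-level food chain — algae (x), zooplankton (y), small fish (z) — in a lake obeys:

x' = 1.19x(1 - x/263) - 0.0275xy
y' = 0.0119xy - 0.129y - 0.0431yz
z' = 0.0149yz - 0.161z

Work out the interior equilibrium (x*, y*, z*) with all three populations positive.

From dz/dt = 0: 0.0149y* = 0.161, so y* = 10.8.
From dx/dt = 0: 1.19(1 - x*/263) = 0.0275·10.8, giving x* = 263·(1 - 0.25) = 197.
From dy/dt = 0: 0.0119·197 - 0.129 = 0.0431z*, so z* = 2.22/0.0431 = 51.5.

x* ≈ 197, y* ≈ 10.8, z* ≈ 51.5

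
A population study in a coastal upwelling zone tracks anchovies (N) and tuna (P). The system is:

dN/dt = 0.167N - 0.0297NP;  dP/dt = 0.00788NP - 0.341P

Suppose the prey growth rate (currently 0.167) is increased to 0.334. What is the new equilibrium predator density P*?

At the interior fixed point, setting dN/dt = 0 with N > 0 fixes P* = (prey growth rate)/(NP coefficient) — independent of the other coefficients.
With the change, P* = 0.334/0.0297 = 11.2; it rises from 5.62.

P* ≈ 11.2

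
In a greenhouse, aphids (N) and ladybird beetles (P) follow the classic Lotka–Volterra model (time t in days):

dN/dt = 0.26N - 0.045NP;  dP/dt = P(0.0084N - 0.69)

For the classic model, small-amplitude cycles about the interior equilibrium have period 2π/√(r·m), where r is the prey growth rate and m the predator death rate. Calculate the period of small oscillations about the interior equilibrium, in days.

Here r = 0.26 and m = 0.69, so r·m = 0.179.
ω = √0.179 = 0.424 per day, hence T = 2π/ω ≈ 14.8 days.

T ≈ 14.8 days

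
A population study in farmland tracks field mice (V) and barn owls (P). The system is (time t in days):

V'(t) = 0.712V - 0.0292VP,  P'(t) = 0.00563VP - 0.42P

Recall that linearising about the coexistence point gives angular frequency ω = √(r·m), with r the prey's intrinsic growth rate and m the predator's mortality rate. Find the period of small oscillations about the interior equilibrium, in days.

T ≈ 11.5 days

Here r = 0.712 and m = 0.42, so r·m = 0.299.
ω = √0.299 = 0.547 per day, hence T = 2π/ω ≈ 11.5 days.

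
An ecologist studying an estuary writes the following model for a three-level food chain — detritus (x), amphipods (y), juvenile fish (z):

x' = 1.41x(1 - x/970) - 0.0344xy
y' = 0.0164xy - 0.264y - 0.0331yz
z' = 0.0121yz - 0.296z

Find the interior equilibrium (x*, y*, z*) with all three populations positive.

x* ≈ 391, y* ≈ 24.5, z* ≈ 186

From dz/dt = 0: 0.0121y* = 0.296, so y* = 24.5.
From dx/dt = 0: 1.41(1 - x*/970) = 0.0344·24.5, giving x* = 970·(1 - 0.597) = 391.
From dy/dt = 0: 0.0164·391 - 0.264 = 0.0331z*, so z* = 6.15/0.0331 = 186.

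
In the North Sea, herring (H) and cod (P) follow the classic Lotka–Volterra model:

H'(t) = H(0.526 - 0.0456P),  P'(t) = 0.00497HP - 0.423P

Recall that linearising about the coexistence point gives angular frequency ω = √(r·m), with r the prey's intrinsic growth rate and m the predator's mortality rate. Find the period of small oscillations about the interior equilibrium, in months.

T ≈ 13.3 months

Here r = 0.526 and m = 0.423, so r·m = 0.222.
ω = √0.222 = 0.472 per month, hence T = 2π/ω ≈ 13.3 months.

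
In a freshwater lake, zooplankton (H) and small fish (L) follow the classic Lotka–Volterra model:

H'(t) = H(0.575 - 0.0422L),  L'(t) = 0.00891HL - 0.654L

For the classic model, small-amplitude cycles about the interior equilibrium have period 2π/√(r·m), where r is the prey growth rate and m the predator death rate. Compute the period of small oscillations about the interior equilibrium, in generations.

Here r = 0.575 and m = 0.654, so r·m = 0.376.
ω = √0.376 = 0.613 per generation, hence T = 2π/ω ≈ 10.2 generations.

T ≈ 10.2 generations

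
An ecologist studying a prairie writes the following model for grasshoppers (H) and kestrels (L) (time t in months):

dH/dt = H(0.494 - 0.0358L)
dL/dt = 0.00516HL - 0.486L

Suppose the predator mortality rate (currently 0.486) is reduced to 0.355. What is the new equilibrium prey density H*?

H* ≈ 68.8

At the interior fixed point, setting dL/dt = 0 with L > 0 fixes H* = (predator death rate)/(HL coefficient) — independent of the other coefficients.
With the change, H* = 0.355/0.00516 = 68.8; it falls from 94.2.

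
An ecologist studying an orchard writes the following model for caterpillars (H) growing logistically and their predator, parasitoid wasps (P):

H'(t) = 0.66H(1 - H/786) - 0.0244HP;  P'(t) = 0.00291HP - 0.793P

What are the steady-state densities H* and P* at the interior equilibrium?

H* ≈ 273, P* ≈ 17.7

From dP/dt = 0 with P > 0: 0.00291H* = 0.793, so H* = 273.
Substitute into dH/dt = 0: 0.66(1 - 273/786) = 0.0244P*.
The bracket is 0.653, giving P* = 0.431/0.0244 = 17.7.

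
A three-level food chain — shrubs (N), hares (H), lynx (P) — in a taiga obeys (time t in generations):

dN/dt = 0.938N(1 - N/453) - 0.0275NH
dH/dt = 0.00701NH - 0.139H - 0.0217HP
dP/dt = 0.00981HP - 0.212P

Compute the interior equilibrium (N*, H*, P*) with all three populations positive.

From dP/dt = 0: 0.00981H* = 0.212, so H* = 21.6.
From dN/dt = 0: 0.938(1 - N*/453) = 0.0275·21.6, giving N* = 453·(1 - 0.634) = 166.
From dH/dt = 0: 0.00701·166 - 0.139 = 0.0217P*, so P* = 1.02/0.0217 = 47.2.

N* ≈ 166, H* ≈ 21.6, P* ≈ 47.2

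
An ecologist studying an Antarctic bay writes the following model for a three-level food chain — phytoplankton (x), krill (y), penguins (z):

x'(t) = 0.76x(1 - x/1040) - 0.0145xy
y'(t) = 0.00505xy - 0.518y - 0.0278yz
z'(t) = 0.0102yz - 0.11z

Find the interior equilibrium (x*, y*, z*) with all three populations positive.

x* ≈ 826, y* ≈ 10.8, z* ≈ 131

From dz/dt = 0: 0.0102y* = 0.11, so y* = 10.8.
From dx/dt = 0: 0.76(1 - x*/1040) = 0.0145·10.8, giving x* = 1040·(1 - 0.206) = 826.
From dy/dt = 0: 0.00505·826 - 0.518 = 0.0278z*, so z* = 3.65/0.0278 = 131.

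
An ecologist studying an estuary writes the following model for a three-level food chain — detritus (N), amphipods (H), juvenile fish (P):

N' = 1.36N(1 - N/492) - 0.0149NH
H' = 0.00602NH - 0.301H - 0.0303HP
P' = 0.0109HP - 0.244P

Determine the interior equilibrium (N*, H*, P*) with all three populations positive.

N* ≈ 371, H* ≈ 22.4, P* ≈ 63.8

From dP/dt = 0: 0.0109H* = 0.244, so H* = 22.4.
From dN/dt = 0: 1.36(1 - N*/492) = 0.0149·22.4, giving N* = 492·(1 - 0.245) = 371.
From dH/dt = 0: 0.00602·371 - 0.301 = 0.0303P*, so P* = 1.93/0.0303 = 63.8.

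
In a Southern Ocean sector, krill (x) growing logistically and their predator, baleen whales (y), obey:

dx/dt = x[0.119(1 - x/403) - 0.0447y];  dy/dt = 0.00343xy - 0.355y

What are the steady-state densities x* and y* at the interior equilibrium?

From dy/dt = 0 with y > 0: 0.00343x* = 0.355, so x* = 103.
Substitute into dx/dt = 0: 0.119(1 - 103/403) = 0.0447y*.
The bracket is 0.743, giving y* = 0.0884/0.0447 = 1.98.

x* ≈ 103, y* ≈ 1.98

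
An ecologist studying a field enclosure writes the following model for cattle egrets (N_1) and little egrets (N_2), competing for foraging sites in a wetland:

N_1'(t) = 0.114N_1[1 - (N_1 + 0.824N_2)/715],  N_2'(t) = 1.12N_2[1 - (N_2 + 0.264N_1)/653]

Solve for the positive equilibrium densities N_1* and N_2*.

N_1* ≈ 226, N_2* ≈ 593

Setting both brackets to zero gives the nullclines N_1 + 0.824N_2 = 715 and 0.264N_1 + N_2 = 653.
Substituting N_2 = 653 - 0.264N_1 into the first: N_1(1 - 0.824·0.264) = 715 - 0.824·653.
So N_1* = 177/0.782 = 226, and then N_2* = 653 - 0.264·226 = 593.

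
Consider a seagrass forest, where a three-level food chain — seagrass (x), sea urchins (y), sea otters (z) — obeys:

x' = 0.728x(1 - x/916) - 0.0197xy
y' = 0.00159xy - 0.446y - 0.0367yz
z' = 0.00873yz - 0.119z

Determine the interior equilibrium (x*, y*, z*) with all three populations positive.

From dz/dt = 0: 0.00873y* = 0.119, so y* = 13.6.
From dx/dt = 0: 0.728(1 - x*/916) = 0.0197·13.6, giving x* = 916·(1 - 0.369) = 578.
From dy/dt = 0: 0.00159·578 - 0.446 = 0.0367z*, so z* = 0.473/0.0367 = 12.9.

x* ≈ 578, y* ≈ 13.6, z* ≈ 12.9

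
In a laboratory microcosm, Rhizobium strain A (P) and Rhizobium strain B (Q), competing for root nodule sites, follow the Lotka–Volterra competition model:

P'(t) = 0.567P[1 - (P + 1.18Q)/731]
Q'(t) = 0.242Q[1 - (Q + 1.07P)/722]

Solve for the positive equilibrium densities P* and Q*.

Setting both brackets to zero gives the nullclines P + 1.18Q = 731 and 1.07P + Q = 722.
Substituting Q = 722 - 1.07P into the first: P(1 - 1.18·1.07) = 731 - 1.18·722.
So P* = -121/-0.263 = 461, and then Q* = 722 - 1.07·461 = 229.

P* ≈ 461, Q* ≈ 229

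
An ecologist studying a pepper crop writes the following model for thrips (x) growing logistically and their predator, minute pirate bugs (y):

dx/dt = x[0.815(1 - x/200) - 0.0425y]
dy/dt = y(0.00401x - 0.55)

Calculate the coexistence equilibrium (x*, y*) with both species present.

x* ≈ 137, y* ≈ 6.03

From dy/dt = 0 with y > 0: 0.00401x* = 0.55, so x* = 137.
Substitute into dx/dt = 0: 0.815(1 - 137/200) = 0.0425y*.
The bracket is 0.314, giving y* = 0.256/0.0425 = 6.03.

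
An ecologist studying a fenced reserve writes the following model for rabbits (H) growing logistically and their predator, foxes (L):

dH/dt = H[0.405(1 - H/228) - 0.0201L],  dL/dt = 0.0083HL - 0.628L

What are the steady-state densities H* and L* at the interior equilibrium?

From dL/dt = 0 with L > 0: 0.0083H* = 0.628, so H* = 75.7.
Substitute into dH/dt = 0: 0.405(1 - 75.7/228) = 0.0201L*.
The bracket is 0.668, giving L* = 0.271/0.0201 = 13.5.

H* ≈ 75.7, L* ≈ 13.5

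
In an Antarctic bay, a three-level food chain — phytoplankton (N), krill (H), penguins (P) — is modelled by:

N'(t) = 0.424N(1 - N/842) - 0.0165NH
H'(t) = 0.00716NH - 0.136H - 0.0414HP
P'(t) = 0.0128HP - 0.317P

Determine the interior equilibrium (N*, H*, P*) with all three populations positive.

From dP/dt = 0: 0.0128H* = 0.317, so H* = 24.8.
From dN/dt = 0: 0.424(1 - N*/842) = 0.0165·24.8, giving N* = 842·(1 - 0.964) = 30.5.
From dH/dt = 0: 0.00716·30.5 - 0.136 = 0.0414P*, so P* = 0.0825/0.0414 = 1.99.

N* ≈ 30.5, H* ≈ 24.8, P* ≈ 1.99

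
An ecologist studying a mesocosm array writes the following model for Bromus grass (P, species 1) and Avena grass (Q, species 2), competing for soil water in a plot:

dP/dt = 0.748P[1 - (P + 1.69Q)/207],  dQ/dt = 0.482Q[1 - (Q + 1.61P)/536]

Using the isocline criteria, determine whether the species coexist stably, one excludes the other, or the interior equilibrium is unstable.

Compare the nullcline intercepts: K1/α12 = 207/1.69 = 122 < K2 = 536; K2/α21 = 536/1.61 = 333 > K1 = 207.
Since the inequalities point opposite ways, species 2 can invade but species 1 cannot.

species 2 excludes species 1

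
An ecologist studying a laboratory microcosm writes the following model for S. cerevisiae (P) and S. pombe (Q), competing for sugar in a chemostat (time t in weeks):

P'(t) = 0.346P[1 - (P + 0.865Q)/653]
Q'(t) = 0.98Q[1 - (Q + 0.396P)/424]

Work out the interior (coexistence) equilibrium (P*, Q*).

Setting both brackets to zero gives the nullclines P + 0.865Q = 653 and 0.396P + Q = 424.
Substituting Q = 424 - 0.396P into the first: P(1 - 0.865·0.396) = 653 - 0.865·424.
So P* = 286/0.657 = 435, and then Q* = 424 - 0.396·435 = 252.

P* ≈ 435, Q* ≈ 252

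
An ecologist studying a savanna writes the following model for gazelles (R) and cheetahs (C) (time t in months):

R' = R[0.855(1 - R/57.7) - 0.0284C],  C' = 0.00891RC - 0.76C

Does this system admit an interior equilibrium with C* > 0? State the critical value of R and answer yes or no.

The predator equation gives dC/dt > 0 only when R > 0.76/0.00891 = 85.3.
Without the predator, R → K = 57.7. Since 57.7 < 85.3, the predator cannot invade.

Threshold R = 85.3; K < 85.3, so no, the predator goes extinct.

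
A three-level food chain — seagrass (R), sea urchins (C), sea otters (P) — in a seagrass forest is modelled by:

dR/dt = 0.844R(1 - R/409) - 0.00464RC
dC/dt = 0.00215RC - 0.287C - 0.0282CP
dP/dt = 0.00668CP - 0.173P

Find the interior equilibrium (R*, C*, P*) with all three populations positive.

From dP/dt = 0: 0.00668C* = 0.173, so C* = 25.9.
From dR/dt = 0: 0.844(1 - R*/409) = 0.00464·25.9, giving R* = 409·(1 - 0.142) = 351.
From dC/dt = 0: 0.00215·351 - 0.287 = 0.0282P*, so P* = 0.467/0.0282 = 16.6.

R* ≈ 351, C* ≈ 25.9, P* ≈ 16.6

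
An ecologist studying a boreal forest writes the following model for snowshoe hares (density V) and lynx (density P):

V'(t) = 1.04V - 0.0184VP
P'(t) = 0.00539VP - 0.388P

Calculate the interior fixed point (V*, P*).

Set dP/dt = 0 with P > 0: 0.00539V - 0.388 = 0, so V* = 0.388/0.00539 = 72.
Set dV/dt = 0 with V > 0: 1.04 - 0.0184P = 0, so P* = 1.04/0.0184 = 56.5.

V* ≈ 72, P* ≈ 56.5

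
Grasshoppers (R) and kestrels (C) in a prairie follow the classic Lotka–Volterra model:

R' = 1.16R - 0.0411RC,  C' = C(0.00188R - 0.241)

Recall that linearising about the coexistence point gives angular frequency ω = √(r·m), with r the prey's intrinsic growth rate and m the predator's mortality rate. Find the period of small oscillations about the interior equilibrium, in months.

Here r = 1.16 and m = 0.241, so r·m = 0.28.
ω = √0.28 = 0.529 per month, hence T = 2π/ω ≈ 11.9 months.

T ≈ 11.9 months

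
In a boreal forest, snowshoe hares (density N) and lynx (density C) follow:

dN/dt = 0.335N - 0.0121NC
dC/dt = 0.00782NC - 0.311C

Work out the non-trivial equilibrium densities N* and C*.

Set dC/dt = 0 with C > 0: 0.00782N - 0.311 = 0, so N* = 0.311/0.00782 = 39.8.
Set dN/dt = 0 with N > 0: 0.335 - 0.0121C = 0, so C* = 0.335/0.0121 = 27.7.

N* ≈ 39.8, C* ≈ 27.7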